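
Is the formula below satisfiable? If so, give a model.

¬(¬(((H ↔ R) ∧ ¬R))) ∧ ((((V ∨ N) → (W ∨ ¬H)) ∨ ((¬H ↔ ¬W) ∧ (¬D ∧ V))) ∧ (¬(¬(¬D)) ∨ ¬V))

H = False; V = True; R = False; D = False; W = False; N = False

  ¬(¬(((H ↔ R) ∧ ¬R))) = True
    ¬(((H ↔ R) ∧ ¬R)) = False
      (H ↔ R) ∧ ¬R = True
        H ↔ R = True
        ¬R = True
  (((V ∨ N) → (W ∨ ¬H)) ∨ ((¬H ↔ ¬W) ∧ (¬D ∧ V))) ∧ (¬(¬(¬D)) ∨ ¬V) = True
    ((V ∨ N) → (W ∨ ¬H)) ∨ ((¬H ↔ ¬W) ∧ (¬D ∧ V)) = True
      (V ∨ N) → (W ∨ ¬H) = True
        V ∨ N = True
        W ∨ ¬H = True
          ¬H = True
      (¬H ↔ ¬W) ∧ (¬D ∧ V) = True
        ¬H ↔ ¬W = True
          ¬H = True
          ¬W = True
        ¬D ∧ V = True
          ¬D = True
    ¬(¬(¬D)) ∨ ¬V = True
      ¬(¬(¬D)) = True
        ¬(¬D) = False
          ¬D = True
      ¬V = False
Both conjuncts True, so the formula holds.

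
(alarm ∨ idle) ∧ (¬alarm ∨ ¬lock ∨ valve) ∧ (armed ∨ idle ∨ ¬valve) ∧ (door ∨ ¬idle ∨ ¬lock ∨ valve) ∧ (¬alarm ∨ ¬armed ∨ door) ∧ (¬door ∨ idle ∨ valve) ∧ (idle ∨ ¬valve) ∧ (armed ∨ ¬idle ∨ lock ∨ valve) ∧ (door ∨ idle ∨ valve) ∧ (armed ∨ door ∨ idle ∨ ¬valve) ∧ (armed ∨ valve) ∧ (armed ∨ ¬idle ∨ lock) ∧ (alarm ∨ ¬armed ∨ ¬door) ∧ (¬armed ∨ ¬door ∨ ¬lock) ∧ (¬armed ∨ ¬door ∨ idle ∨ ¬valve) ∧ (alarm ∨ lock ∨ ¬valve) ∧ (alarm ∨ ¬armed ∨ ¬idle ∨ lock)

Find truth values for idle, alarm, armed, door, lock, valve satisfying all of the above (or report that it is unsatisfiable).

idle = True, alarm = True, armed = True, door = True, lock = False, valve = True

Set idle = True.
Set alarm = True.
Set armed = True.
  then (¬alarm ∨ ¬armed ∨ door) forces door = True.
  then (¬armed ∨ ¬door ∨ ¬lock) forces lock = False.
Set valve = True.
All clauses satisfied.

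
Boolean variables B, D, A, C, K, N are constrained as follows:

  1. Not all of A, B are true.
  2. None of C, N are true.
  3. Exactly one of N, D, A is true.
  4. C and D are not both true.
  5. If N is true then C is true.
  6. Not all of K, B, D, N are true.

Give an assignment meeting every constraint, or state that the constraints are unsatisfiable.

B=F; D=T; A=F; C=F; K=T; N=F

  (1) {A, B}: 0/2 true — not all ✓
  (2) {C, N}: 0 true — none ✓
  (3) {N, D, A}: 1 true — exactly one ✓
  (4) C=F, D=T — not both ✓
  (5) N=F ⇒ C: vacuous ✓
  (6) {K, B, D, N}: 2/4 true — not all ✓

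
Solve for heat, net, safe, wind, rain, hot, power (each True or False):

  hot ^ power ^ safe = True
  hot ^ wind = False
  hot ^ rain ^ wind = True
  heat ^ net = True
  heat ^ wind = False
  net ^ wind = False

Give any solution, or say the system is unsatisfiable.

No satisfying assignment exists.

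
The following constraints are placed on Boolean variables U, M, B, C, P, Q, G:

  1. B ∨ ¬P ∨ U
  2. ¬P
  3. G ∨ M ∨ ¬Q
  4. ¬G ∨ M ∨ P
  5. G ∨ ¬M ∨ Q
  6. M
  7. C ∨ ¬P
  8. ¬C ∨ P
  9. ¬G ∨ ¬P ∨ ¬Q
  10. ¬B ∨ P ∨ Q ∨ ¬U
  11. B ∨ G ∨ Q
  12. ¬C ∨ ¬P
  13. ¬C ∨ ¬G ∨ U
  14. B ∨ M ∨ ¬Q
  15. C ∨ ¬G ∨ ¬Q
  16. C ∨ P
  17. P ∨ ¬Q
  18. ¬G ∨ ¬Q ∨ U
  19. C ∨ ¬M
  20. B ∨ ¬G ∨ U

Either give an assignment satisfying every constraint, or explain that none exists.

Case M = True:
  (¬P) forces P = False.
  (¬C ∨ P) forces C = False.
  Clause (C ∨ P) is falsified — contradiction.
Case M = False:
  Clause (M) is falsified — contradiction.
Both cases fail, so the formula is unsatisfiable.

UNSATISFIABLE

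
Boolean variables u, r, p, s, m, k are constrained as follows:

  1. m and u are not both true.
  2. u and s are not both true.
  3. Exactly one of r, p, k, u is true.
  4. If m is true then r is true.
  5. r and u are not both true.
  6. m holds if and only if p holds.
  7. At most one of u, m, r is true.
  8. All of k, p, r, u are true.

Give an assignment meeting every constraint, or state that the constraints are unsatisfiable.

Case r = True:
  (3) with r=T forces p = False.
  Constraint (8) is violated (p=F) — contradiction.
Case r = False:
  Constraint (8) is violated (r=F) — contradiction.
Both cases fail — unsatisfiable.

The formula is unsatisfiable.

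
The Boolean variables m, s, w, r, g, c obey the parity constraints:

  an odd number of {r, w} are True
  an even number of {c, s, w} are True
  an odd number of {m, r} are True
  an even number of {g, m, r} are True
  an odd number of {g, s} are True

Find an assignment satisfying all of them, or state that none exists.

m = True, s = False, w = True, r = False, g = True, c = True

{r, w}: 1 true → odd ✓
{c, s, w}: 2 true → even ✓
{m, r}: 1 true → odd ✓
{g, m, r}: 2 true → even ✓
{g, s}: 1 true → odd ✓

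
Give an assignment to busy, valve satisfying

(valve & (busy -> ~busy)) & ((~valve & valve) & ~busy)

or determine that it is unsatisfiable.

Case valve = True: the conjunct ~valve is False.
Case valve = False: the conjunct valve is False.
Both cases fail — unsatisfiable.

UNSATISFIABLE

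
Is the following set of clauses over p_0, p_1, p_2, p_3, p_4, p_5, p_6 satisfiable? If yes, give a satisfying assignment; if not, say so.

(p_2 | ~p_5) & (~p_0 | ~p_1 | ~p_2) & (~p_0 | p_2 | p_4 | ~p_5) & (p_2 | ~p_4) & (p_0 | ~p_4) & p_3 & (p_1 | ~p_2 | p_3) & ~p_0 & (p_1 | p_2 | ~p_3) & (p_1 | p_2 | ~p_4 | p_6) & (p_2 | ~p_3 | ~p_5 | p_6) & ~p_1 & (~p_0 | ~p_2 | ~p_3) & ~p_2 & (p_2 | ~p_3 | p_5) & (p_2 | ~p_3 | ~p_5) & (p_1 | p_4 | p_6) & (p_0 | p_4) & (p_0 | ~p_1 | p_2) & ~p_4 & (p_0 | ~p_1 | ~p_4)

Unsatisfiable — no assignment works.

Case p_0 = True:
  Clause (~p_0) is falsified — contradiction.
Case p_0 = False:
  (p_0 | ~p_4) forces p_4 = False.
  Clause (p_0 | p_4) is falsified — contradiction.
Both cases fail, so the formula is unsatisfiable.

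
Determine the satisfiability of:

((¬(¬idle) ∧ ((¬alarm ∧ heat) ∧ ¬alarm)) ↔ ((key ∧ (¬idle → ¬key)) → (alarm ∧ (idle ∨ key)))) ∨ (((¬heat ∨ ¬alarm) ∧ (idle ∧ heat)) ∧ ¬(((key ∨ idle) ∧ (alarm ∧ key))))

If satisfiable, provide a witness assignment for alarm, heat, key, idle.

alarm = False, heat = True, key = False, idle = True

  ((¬(¬idle) ∧ ((¬alarm ∧ heat) ∧ ¬alarm)) ↔ ((key ∧ (¬idle → ¬key)) → (alarm ∧ (idle ∨ key)))) ∨ (((¬heat ∨ ¬alarm) ∧ (idle ∧ heat)) ∧ ¬(((key ∨ idle) ∧ (alarm ∧ key)))) = True
    (¬(¬idle) ∧ ((¬alarm ∧ heat) ∧ ¬alarm)) ↔ ((key ∧ (¬idle → ¬key)) → (alarm ∧ (idle ∨ key))) = True
      ¬(¬idle) ∧ ((¬alarm ∧ heat) ∧ ¬alarm) = True
        ¬(¬idle) = True
          ¬idle = False
        (¬alarm ∧ heat) ∧ ¬alarm = True
          ¬alarm ∧ heat = True
            ¬alarm = True
          ¬alarm = True
      (key ∧ (¬idle → ¬key)) → (alarm ∧ (idle ∨ key)) = True
        key ∧ (¬idle → ¬key) = False
          ¬idle → ¬key = True
            ¬idle = False
            ¬key = True
        alarm ∧ (idle ∨ key) = False
          idle ∨ key = True
    ((¬heat ∨ ¬alarm) ∧ (idle ∧ heat)) ∧ ¬(((key ∨ idle) ∧ (alarm ∧ key))) = True
      (¬heat ∨ ¬alarm) ∧ (idle ∧ heat) = True
        ¬heat ∨ ¬alarm = True
          ¬heat = False
          ¬alarm = True
        idle ∧ heat = True
      ¬(((key ∨ idle) ∧ (alarm ∧ key))) = True
        (key ∨ idle) ∧ (alarm ∧ key) = False
          key ∨ idle = True
          alarm ∧ key = False
The formula evaluates to True.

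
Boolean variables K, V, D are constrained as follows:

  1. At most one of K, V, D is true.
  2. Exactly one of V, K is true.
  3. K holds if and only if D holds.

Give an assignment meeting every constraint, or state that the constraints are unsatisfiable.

K = False, V = True, D = False

  (1) {K, V, D}: 1 true — at most one ✓
  (2) {V, K}: 1 true — exactly one ✓
  (3) K=F, D=F — same ✓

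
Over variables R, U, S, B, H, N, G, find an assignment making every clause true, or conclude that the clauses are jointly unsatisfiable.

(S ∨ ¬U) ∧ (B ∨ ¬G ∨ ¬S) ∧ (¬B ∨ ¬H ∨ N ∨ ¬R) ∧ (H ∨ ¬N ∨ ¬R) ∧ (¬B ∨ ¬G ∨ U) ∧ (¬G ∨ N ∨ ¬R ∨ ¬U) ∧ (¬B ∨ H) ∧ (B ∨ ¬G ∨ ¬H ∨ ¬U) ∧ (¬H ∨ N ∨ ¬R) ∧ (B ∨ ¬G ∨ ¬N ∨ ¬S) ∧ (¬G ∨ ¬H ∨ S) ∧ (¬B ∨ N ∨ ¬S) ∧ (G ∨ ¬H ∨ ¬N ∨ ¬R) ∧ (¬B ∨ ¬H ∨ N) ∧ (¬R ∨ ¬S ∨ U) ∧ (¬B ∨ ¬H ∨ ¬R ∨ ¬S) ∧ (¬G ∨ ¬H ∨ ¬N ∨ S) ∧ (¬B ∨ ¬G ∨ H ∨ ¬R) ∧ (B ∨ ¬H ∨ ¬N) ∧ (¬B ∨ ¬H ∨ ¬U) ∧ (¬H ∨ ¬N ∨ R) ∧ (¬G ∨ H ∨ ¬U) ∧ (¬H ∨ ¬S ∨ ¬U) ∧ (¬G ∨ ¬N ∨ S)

Set R = True.
Set U = True.
  then (S ∨ ¬U) forces S = True.
  then (¬H ∨ ¬S ∨ ¬U) forces H = False.
  then (H ∨ ¬N ∨ ¬R) forces N = False.
  then (¬G ∨ N ∨ ¬R ∨ ¬U) forces G = False.
  then (¬B ∨ H) forces B = False.
All clauses satisfied.

R: True; U: True; S: True; B: False; H: False; N: False; G: False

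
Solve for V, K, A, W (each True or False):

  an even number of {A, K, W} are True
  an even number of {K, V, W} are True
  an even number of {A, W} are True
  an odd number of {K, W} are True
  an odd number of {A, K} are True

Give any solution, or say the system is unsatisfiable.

V=T; K=F; A=T; W=T

{A, K, W}: 2 true → even ✓
{K, V, W}: 2 true → even ✓
{A, W}: 2 true → even ✓
{K, W}: 1 true → odd ✓
{A, K}: 1 true → odd ✓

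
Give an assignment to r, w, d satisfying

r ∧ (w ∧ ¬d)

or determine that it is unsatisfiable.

r: True, w: True, d: False

  w ∧ ¬d = True
    ¬d = True
Both conjuncts True, so the formula holds.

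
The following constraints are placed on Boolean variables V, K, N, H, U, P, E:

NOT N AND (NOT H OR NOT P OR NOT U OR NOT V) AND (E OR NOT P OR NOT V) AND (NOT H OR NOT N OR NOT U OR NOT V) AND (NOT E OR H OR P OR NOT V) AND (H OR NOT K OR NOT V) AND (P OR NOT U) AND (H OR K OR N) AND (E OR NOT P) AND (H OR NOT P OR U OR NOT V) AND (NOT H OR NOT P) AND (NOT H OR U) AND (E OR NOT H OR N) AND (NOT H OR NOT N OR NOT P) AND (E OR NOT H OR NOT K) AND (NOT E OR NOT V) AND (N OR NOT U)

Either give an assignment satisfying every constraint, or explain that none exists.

V = False, K = True, N = False, H = False, U = False, P = True, E = True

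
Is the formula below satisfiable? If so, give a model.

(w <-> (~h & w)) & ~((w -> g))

g=F, h=F, w=T

  w <-> (~h & w) = True
    ~h & w = True
      ~h = True
  ~((w -> g)) = True
    w -> g = False
Both conjuncts True, so the formula holds.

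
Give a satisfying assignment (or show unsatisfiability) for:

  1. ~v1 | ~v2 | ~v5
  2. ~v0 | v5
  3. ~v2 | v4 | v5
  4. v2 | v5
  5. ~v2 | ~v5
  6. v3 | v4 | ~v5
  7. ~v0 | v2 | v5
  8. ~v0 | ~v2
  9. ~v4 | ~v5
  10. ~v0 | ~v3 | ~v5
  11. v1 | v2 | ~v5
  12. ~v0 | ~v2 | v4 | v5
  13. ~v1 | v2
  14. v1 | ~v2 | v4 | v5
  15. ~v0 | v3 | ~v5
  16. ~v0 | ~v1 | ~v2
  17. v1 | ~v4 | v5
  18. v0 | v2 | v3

Try v0 = True:
  (~v0 | v5) forces v5 = True.
  (~v2 | ~v5) forces v2 = False.
  (~v4 | ~v5) forces v4 = False.
  (v3 | v4 | ~v5) forces v3 = True.
  clause (~v0 | ~v3 | ~v5) is falsified — backtrack.
So v0 = False.
Set v1 = True.
  then (~v1 | v2) forces v2 = True.
  then (~v1 | ~v2 | ~v5) forces v5 = False.
  then (~v2 | v4 | v5) forces v4 = True.
Set v3 = False.
All clauses satisfied.

v0 = False, v1 = True, v2 = True, v3 = False, v4 = True, v5 = False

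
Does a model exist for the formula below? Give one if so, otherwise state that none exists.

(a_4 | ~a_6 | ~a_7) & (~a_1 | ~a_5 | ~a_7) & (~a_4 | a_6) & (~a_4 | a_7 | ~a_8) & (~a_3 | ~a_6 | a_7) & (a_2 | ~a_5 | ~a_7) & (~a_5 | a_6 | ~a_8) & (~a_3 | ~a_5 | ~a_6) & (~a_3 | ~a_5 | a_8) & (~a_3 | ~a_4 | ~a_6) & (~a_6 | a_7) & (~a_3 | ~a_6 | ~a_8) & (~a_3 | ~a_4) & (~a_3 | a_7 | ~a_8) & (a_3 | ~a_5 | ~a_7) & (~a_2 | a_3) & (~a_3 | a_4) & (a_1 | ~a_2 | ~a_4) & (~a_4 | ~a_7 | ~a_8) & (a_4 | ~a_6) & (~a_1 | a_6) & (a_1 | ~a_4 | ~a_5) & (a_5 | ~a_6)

Try a_1 = True:
  (~a_1 | a_6) forces a_6 = True.
  (~a_6 | a_7) forces a_7 = True.
  (a_4 | ~a_6 | ~a_7) forces a_4 = True.
  (~a_1 | ~a_5 | ~a_7) forces a_5 = False.
  clause (a_5 | ~a_6) is falsified — backtrack.
So a_1 = False.
Set a_2 = False.
Set a_3 = False.
Set a_4 = False.
  then (a_4 | ~a_6) forces a_6 = False.
Set a_5 = False.
Set a_7 = True.
Set a_8 = False.
All clauses satisfied.

a_1 = False, a_2 = False, a_3 = False, a_4 = False, a_5 = False, a_6 = False, a_7 = True, a_8 = False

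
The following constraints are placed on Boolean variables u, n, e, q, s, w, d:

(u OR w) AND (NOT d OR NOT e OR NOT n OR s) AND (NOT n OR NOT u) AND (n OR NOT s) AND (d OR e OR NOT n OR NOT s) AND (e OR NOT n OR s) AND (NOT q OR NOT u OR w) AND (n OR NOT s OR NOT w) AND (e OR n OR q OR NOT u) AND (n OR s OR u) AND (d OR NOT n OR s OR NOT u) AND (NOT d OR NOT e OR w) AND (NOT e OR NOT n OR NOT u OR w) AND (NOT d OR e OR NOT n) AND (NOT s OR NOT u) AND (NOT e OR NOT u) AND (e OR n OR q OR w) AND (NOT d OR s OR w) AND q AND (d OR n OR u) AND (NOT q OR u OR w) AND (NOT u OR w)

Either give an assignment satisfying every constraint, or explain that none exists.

u = False, n = True, e = True, q = True, s = True, w = True, d = False

Unit clause (q) forces q = True.
Set u = False.
  then (u OR w) forces w = True.
Try n = False:
  (n OR NOT s) forces s = False.
  clause (n OR s OR u) is falsified — backtrack.
So n = True.
Set e = True.
Set s = True.
Set d = False.
All clauses satisfied.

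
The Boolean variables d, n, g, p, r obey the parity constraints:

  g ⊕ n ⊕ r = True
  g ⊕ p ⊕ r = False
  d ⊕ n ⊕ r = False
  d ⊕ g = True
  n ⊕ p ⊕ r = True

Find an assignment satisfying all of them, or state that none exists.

d = True; n = True; g = False; p = False; r = False

g ⊕ n ⊕ r = F ⊕ T ⊕ F = True ✓
g ⊕ p ⊕ r = F ⊕ F ⊕ F = False ✓
d ⊕ n ⊕ r = T ⊕ T ⊕ F = False ✓
d ⊕ g = T ⊕ F = True ✓
n ⊕ p ⊕ r = T ⊕ F ⊕ F = True ✓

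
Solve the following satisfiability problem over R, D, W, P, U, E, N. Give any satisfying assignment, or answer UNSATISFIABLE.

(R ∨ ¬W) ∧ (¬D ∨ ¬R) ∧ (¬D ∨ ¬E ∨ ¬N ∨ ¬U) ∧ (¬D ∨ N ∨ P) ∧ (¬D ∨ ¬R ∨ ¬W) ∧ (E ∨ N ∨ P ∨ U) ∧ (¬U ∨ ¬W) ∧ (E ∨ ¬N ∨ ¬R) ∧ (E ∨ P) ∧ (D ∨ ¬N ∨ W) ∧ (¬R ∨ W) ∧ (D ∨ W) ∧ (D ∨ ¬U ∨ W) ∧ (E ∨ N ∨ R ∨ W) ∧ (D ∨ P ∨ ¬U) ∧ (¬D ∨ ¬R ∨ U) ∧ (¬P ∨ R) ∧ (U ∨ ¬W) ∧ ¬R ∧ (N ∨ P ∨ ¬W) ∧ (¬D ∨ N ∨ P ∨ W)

R: False, D: True, W: False, P: False, U: False, E: True, N: True

Unit clause (¬R) forces R = False.
In (R ∨ ¬W) only ¬W is left, so W = False.
In (D ∨ W) only D is left, so D = True.
In (¬P ∨ R) only ¬P is left, so P = False.
In (¬D ∨ N ∨ P ∨ W) only N is left, so N = True.
In (E ∨ P) only E is left, so E = True.
In (¬D ∨ ¬E ∨ ¬N ∨ ¬U) only ¬U is left, so U = False.
All clauses satisfied.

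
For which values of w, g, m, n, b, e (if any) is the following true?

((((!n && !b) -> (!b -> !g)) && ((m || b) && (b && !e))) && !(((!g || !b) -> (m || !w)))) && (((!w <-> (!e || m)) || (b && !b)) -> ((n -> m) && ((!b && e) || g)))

w = True, g = False, m = False, n = False, b = True, e = False

  (((!n && !b) -> (!b -> !g)) && ((m || b) && (b && !e))) && !(((!g || !b) -> (m || !w))) = True
    ((!n && !b) -> (!b -> !g)) && ((m || b) && (b && !e)) = True
      (!n && !b) -> (!b -> !g) = True
        !n && !b = False
          !n = True
          !b = False
        !b -> !g = True
          !b = False
          !g = True
      (m || b) && (b && !e) = True
        m || b = True
        b && !e = True
          !e = True
    !(((!g || !b) -> (m || !w))) = True
      (!g || !b) -> (m || !w) = False
        !g || !b = True
          !g = True
          !b = False
        m || !w = False
          !w = False
  ((!w <-> (!e || m)) || (b && !b)) -> ((n -> m) && ((!b && e) || g)) = True
    (!w <-> (!e || m)) || (b && !b) = False
      !w <-> (!e || m) = False
        !w = False
        !e || m = True
          !e = True
      b && !b = False
        !b = False
    (n -> m) && ((!b && e) || g) = False
      n -> m = True
      (!b && e) || g = False
        !b && e = False
          !b = False
Both conjuncts True, so the formula holds.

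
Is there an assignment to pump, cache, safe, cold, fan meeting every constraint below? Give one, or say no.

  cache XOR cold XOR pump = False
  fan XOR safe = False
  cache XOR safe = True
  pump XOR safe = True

pump = True, cache = True, safe = False, cold = False, fan = False

cache XOR cold XOR pump = T XOR F XOR T = False ✓
fan XOR safe = F XOR F = False ✓
cache XOR safe = T XOR F = True ✓
pump XOR safe = T XOR F = True ✓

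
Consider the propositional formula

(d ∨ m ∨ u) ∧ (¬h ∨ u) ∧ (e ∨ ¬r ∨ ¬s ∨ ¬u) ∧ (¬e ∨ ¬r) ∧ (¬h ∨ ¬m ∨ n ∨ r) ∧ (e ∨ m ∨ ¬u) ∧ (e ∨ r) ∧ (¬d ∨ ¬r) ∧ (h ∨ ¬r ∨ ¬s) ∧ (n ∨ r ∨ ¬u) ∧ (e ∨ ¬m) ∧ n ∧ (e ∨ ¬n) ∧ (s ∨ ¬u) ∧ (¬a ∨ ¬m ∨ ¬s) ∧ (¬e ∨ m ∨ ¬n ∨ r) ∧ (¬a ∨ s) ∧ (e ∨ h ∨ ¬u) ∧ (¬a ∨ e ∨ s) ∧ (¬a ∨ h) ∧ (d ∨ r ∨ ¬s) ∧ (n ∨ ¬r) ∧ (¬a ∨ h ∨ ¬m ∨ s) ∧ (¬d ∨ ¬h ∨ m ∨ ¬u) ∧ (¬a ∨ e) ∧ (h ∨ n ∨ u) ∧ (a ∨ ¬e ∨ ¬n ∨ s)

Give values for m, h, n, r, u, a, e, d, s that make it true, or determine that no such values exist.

Unit clause (n) forces n = True.
In (e ∨ ¬n) only e is left, so e = True.
In (¬e ∨ ¬r) only ¬r is left, so r = False.
In (¬e ∨ m ∨ ¬n ∨ r) only m is left, so m = True.
Set h = False.
  then (¬a ∨ h) forces a = False.
  then (a ∨ ¬e ∨ ¬n ∨ s) forces s = True.
  then (d ∨ r ∨ ¬s) forces d = True.
Set u = True.
All clauses satisfied.

m: True; h: False; n: True; r: False; u: True; a: False; e: True; d: True; s: True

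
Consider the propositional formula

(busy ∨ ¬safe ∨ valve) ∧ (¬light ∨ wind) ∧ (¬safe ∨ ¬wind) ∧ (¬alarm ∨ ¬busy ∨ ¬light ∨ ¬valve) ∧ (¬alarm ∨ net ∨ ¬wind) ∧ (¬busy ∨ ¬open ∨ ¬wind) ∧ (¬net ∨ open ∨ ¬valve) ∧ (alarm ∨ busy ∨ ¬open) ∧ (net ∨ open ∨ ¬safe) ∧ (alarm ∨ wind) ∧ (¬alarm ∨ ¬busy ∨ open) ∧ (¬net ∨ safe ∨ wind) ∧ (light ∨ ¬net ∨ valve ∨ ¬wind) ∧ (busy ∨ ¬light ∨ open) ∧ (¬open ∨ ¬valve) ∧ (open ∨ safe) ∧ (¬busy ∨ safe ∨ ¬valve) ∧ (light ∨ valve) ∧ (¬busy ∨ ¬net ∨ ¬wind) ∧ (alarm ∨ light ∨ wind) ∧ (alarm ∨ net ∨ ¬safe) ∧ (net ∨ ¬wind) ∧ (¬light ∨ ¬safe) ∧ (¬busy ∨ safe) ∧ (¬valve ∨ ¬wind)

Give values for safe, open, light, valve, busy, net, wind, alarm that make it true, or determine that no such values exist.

safe=F; open=T; light=T; valve=F; busy=F; net=T; wind=T; alarm=T

Set safe = False.
  then (open ∨ safe) forces open = True.
  then (¬busy ∨ safe) forces busy = False.
  then (alarm ∨ busy ∨ ¬open) forces alarm = True.
  then (¬open ∨ ¬valve) forces valve = False.
  then (light ∨ valve) forces light = True.
  then (¬light ∨ wind) forces wind = True.
  then (¬alarm ∨ net ∨ ¬wind) forces net = True.
All clauses satisfied.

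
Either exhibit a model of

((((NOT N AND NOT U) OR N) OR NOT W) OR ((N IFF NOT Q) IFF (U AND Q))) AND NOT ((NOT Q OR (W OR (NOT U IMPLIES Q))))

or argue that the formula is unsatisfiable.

No satisfying assignment exists.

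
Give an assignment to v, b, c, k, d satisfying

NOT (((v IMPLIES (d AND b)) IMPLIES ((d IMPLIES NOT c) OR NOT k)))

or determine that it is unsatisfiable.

v = False, b = True, c = True, k = True, d = True

  NOT (((v IMPLIES (d AND b)) IMPLIES ((d IMPLIES NOT c) OR NOT k))) = True
    (v IMPLIES (d AND b)) IMPLIES ((d IMPLIES NOT c) OR NOT k) = False
      v IMPLIES (d AND b) = True
        d AND b = True
      (d IMPLIES NOT c) OR NOT k = False
        d IMPLIES NOT c = False
          NOT c = False
        NOT k = False
The formula evaluates to True.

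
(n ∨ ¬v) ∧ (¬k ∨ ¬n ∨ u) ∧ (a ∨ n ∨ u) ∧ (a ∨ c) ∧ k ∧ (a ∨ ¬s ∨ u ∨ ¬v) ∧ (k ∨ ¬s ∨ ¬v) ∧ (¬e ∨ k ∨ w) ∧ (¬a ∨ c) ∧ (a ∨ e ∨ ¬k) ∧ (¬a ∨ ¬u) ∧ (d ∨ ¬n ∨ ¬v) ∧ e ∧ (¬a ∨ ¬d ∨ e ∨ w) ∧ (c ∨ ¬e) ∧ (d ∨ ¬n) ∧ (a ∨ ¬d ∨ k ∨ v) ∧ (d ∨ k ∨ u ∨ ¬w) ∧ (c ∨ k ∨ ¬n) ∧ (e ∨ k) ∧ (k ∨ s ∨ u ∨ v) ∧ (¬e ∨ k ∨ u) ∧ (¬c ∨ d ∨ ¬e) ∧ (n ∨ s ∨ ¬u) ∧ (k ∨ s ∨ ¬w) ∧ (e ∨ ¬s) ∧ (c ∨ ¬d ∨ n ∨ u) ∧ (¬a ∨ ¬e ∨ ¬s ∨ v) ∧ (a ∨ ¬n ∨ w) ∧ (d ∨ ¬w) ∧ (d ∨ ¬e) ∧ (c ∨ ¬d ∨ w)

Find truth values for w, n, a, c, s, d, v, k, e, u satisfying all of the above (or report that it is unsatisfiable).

w: True; n: False; a: True; c: True; s: False; d: True; v: False; k: True; e: True; u: False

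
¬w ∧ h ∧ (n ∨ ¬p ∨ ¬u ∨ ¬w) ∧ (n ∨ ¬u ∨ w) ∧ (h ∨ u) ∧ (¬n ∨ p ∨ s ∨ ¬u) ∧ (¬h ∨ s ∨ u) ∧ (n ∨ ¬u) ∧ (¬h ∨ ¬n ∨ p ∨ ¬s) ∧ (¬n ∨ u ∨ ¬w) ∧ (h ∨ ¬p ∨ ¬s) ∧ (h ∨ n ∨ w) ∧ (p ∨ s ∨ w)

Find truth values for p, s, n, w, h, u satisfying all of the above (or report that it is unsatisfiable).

p: True, s: False, n: True, w: False, h: True, u: True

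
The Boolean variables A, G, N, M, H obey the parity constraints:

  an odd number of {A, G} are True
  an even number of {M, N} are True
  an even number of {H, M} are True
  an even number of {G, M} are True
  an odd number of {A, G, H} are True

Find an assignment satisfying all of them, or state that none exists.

A: True, G: False, N: False, M: False, H: False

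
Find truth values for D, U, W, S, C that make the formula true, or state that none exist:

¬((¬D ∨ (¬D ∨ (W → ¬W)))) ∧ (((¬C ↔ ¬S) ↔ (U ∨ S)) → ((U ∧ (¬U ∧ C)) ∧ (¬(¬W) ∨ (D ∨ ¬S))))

D = True, U = False, W = True, S = True, C = False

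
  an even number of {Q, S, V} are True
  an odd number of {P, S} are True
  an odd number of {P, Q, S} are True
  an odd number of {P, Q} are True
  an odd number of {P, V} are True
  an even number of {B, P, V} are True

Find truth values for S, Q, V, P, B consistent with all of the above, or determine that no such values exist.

S = False, Q = False, V = False, P = True, B = True

{Q, S, V}: 0 true → even ✓
{P, S}: 1 true → odd ✓
{P, Q, S}: 1 true → odd ✓
{P, Q}: 1 true → odd ✓
{P, V}: 1 true → odd ✓
{B, P, V}: 2 true → even ✓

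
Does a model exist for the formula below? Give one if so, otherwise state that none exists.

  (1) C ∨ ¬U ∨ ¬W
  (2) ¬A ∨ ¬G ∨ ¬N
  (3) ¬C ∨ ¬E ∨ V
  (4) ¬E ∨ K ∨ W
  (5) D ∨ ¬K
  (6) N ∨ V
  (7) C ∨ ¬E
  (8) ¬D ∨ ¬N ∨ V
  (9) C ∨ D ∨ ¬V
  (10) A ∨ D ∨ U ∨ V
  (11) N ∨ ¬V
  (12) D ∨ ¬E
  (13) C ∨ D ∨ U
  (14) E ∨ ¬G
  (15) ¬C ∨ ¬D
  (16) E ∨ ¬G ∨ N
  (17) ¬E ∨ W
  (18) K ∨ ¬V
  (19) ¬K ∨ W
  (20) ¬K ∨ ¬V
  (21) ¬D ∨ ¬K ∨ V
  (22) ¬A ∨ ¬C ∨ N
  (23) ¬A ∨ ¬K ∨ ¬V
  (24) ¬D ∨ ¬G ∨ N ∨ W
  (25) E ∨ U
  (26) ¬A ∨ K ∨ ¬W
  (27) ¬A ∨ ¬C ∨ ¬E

N: True; K: False; A: True; U: True; D: False; C: True; G: False; W: False; E: False; V: False

Try N = False:
  (N ∨ V) forces V = True.
  clause (N ∨ ¬V) is falsified — backtrack.
So N = True.
Set K = False.
  then (K ∨ ¬V) forces V = False.
  then (¬D ∨ ¬N ∨ V) forces D = False.
  then (D ∨ ¬E) forces E = False.
  then (E ∨ ¬G) forces G = False.
  then (E ∨ U) forces U = True.
Set A = True.
  then (¬A ∨ K ∨ ¬W) forces W = False.
Set C = True.
All clauses satisfied.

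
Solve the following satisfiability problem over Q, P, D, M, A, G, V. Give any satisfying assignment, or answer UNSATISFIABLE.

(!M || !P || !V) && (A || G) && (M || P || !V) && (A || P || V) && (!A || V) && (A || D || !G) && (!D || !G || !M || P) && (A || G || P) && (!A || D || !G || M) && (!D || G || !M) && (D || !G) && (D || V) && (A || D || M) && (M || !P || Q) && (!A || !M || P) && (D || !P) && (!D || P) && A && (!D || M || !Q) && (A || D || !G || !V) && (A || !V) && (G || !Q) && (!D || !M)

Case M = True:
  (A) forces A = True.
  (!A || V) forces V = True.
  (!M || !P || !V) forces P = False.
  Clause (!A || !M || P) is falsified — contradiction.
Case M = False:
  (A) forces A = True.
  (!A || V) forces V = True.
  (M || P || !V) forces P = True.
  (M || !P || Q) forces Q = True.
  (D || !P) forces D = True.
  Clause (!D || M || !Q) is falsified — contradiction.
Both cases fail, so the formula is unsatisfiable.

No satisfying assignment exists.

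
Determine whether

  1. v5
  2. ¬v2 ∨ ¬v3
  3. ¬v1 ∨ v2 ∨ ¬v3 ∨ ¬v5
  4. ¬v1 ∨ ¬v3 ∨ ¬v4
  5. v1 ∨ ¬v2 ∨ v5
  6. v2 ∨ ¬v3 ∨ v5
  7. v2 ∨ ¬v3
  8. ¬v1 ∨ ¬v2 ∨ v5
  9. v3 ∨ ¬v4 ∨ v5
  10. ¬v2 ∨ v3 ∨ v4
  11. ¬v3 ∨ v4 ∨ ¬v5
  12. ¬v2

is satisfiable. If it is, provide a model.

Unit clause (v5) forces v5 = True.
Unit clause (¬v2) forces v2 = False.
In (v2 ∨ ¬v3) only ¬v3 is left, so v3 = False.
Set v1 = False.
Set v4 = True.
All clauses satisfied.

v1 = False, v2 = False, v3 = False, v4 = True, v5 = True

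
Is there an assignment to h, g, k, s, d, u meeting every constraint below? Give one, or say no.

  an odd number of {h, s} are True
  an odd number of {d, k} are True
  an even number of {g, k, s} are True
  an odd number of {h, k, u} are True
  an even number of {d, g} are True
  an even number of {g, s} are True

h=F; g=T; k=F; s=T; d=T; u=T

{h, s}: 1 true → odd ✓
{d, k}: 1 true → odd ✓
{g, k, s}: 2 true → even ✓
{h, k, u}: 1 true → odd ✓
{d, g}: 2 true → even ✓
{g, s}: 2 true → even ✓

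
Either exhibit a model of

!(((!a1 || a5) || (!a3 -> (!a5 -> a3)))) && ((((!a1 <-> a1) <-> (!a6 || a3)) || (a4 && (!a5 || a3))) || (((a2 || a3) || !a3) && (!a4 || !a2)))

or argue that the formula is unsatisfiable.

a1: True, a2: True, a3: False, a4: False, a5: False, a6: False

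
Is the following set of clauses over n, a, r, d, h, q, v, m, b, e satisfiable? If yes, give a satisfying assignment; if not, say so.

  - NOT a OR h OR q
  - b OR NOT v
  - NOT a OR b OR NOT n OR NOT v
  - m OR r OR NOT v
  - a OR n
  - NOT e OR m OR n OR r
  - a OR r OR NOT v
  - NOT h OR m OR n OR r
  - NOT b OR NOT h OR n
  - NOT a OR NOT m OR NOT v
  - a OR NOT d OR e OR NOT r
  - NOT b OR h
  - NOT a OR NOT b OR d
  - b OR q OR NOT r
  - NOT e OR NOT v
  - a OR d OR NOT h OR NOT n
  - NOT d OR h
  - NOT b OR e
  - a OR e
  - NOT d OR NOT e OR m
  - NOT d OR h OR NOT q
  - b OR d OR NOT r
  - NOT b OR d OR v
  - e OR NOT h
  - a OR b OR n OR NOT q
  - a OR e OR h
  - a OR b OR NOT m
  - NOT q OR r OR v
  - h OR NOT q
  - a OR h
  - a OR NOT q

Set n = True.
Set a = True.
Set r = False.
Set d = False.
  then (NOT a OR NOT b OR d) forces b = False.
  then (b OR NOT v) forces v = False.
  then (NOT q OR r OR v) forces q = False.
  then (NOT a OR h OR q) forces h = True.
  then (e OR NOT h) forces e = True.
Set m = False.
All clauses satisfied.

n = True, a = True, r = False, d = False, h = True, q = False, v = False, m = False, b = False, e = True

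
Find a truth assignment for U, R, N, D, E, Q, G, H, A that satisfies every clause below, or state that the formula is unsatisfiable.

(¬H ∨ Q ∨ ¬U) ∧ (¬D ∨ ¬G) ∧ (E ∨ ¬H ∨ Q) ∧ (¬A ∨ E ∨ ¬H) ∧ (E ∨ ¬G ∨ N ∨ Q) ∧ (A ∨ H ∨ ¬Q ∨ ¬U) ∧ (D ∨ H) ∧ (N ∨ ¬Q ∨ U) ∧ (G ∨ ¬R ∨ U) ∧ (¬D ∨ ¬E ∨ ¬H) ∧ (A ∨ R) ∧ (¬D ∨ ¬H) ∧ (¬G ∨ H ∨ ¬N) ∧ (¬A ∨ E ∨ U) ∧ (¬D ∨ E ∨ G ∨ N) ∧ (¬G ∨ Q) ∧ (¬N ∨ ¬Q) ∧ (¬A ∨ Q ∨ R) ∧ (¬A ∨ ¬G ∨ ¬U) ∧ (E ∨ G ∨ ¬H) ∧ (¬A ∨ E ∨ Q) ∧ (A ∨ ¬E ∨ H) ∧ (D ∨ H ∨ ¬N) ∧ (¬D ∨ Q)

U: True; R: False; N: False; D: False; E: True; Q: True; G: False; H: True; A: True

Set U = True.
Set R = False.
  then (A ∨ R) forces A = True.
  then (¬A ∨ Q ∨ R) forces Q = True.
  then (¬A ∨ ¬G ∨ ¬U) forces G = False.
  then (¬N ∨ ¬Q) forces N = False.
Set D = False.
  then (D ∨ H) forces H = True.
  then (E ∨ G ∨ ¬H) forces E = True.
All clauses satisfied.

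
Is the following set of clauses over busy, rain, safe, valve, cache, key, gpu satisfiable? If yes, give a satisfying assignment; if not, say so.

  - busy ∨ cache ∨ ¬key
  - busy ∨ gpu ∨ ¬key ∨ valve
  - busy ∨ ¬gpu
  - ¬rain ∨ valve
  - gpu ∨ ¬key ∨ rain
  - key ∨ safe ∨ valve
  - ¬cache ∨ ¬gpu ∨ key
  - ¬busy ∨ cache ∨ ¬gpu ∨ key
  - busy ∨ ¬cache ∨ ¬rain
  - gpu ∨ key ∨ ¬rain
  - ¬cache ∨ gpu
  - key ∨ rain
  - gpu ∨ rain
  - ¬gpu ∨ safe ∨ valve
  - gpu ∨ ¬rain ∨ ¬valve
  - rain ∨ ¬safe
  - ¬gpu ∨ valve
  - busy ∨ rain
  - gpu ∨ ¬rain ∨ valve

busy=T; rain=T; safe=F; valve=T; cache=F; key=T; gpu=T

Try busy = False:
  (busy ∨ ¬gpu) forces gpu = False.
  (¬cache ∨ gpu) forces cache = False.
  (busy ∨ cache ∨ ¬key) forces key = False.
  (gpu ∨ key ∨ ¬rain) forces rain = False.
  clause (key ∨ rain) is falsified — backtrack.
So busy = True.
Set rain = True.
  then (¬rain ∨ valve) forces valve = True.
  then (gpu ∨ ¬rain ∨ ¬valve) forces gpu = True.
Set safe = False.
Set cache = False.
  then (¬busy ∨ cache ∨ ¬gpu ∨ key) forces key = True.
All clauses satisfied.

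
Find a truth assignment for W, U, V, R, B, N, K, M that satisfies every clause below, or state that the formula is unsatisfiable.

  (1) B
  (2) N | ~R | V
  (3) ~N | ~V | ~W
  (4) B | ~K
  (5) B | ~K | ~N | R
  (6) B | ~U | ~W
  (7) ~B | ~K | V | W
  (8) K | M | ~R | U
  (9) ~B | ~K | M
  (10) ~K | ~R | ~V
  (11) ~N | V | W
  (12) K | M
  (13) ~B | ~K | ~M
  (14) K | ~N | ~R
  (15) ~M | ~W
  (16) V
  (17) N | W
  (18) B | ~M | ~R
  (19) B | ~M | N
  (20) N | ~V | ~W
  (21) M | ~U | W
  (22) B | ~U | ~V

W = False, U = True, V = True, R = False, B = True, N = True, K = False, M = True

Unit clause (B) forces B = True.
Unit clause (V) forces V = True.
Try W = True:
  (~N | ~V | ~W) forces N = False.
  clause (N | ~V | ~W) is falsified — backtrack.
So W = False.
  then (N | W) forces N = True.
Set U = True.
  then (M | ~U | W) forces M = True.
  then (~B | ~K | ~M) forces K = False.
  then (K | ~N | ~R) forces R = False.
All clauses satisfied.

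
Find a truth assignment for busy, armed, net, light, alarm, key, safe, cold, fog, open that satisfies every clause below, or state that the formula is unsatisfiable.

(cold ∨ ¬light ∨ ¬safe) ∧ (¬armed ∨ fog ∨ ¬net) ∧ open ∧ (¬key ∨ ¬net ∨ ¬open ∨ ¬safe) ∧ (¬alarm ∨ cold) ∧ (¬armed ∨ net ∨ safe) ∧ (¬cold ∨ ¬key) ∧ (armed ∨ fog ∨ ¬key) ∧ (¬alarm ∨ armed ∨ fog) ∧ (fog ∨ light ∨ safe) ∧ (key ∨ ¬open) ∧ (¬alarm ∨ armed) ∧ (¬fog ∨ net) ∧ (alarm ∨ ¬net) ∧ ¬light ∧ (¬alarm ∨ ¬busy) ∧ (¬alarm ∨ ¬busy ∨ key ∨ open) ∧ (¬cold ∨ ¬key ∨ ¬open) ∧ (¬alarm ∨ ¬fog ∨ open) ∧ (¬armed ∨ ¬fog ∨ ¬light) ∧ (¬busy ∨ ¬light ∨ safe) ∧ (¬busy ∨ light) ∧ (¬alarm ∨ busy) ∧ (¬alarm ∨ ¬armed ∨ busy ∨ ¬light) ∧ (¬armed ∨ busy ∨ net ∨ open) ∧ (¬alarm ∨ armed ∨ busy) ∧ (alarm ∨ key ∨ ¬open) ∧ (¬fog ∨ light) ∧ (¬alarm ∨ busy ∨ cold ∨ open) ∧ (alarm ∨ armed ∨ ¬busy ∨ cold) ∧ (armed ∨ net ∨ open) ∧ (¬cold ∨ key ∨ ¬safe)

Unit clause (open) forces open = True.
In (key ∨ ¬open) only key is left, so key = True.
Unit clause (¬light) forces light = False.
In (¬cold ∨ ¬key ∨ ¬open) only ¬cold is left, so cold = False.
In (¬busy ∨ light) only ¬busy is left, so busy = False.
In (¬alarm ∨ busy) only ¬alarm is left, so alarm = False.
In (¬fog ∨ light) only ¬fog is left, so fog = False.
In (armed ∨ fog ∨ ¬key) only armed is left, so armed = True.
In (fog ∨ light ∨ safe) only safe is left, so safe = True.
In (alarm ∨ ¬net) only ¬net is left, so net = False.
All clauses satisfied.

busy = False, armed = True, net = False, light = False, alarm = False, key = True, safe = True, cold = False, fog = False, open = True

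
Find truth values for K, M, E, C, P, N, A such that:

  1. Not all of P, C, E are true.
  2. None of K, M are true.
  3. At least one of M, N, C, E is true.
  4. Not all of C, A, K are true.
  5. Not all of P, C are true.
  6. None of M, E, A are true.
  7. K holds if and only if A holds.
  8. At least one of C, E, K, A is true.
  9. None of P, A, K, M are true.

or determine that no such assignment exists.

K=F; M=F; E=F; C=T; P=F; N=F; A=F

  (1) {P, C, E}: 1/3 true — not all ✓
  (2) {K, M}: 0 true — none ✓
  (3) {M, N, C, E}: 1 true — at least one ✓
  (4) {C, A, K}: 1/3 true — not all ✓
  (5) {P, C}: 1/2 true — not all ✓
  (6) {M, E, A}: 0 true — none ✓
  (7) K=F, A=F — same ✓
  (8) {C, E, K, A}: 1 true — at least one ✓
  (9) {P, A, K, M}: 0 true — none ✓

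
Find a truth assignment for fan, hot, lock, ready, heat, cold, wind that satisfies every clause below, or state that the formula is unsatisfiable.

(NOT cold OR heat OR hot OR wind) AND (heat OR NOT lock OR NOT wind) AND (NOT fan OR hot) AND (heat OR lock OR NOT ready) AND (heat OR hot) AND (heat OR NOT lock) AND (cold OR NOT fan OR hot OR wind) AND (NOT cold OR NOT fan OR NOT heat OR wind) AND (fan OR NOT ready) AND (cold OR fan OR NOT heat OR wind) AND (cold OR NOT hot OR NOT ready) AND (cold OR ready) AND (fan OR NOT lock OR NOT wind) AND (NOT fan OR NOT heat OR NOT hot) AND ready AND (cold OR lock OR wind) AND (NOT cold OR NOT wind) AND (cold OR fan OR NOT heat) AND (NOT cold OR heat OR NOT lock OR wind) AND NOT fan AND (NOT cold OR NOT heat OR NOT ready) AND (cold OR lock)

Case fan = True:
  Clause (NOT fan) is falsified — contradiction.
Case fan = False:
  (fan OR NOT ready) forces ready = False.
  Clause (ready) is falsified — contradiction.
Both cases fail, so the formula is unsatisfiable.

Unsatisfiable — no assignment works.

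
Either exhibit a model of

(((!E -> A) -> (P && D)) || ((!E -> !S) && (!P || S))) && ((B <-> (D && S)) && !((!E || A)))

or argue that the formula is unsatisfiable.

E: True, P: False, D: True, S: False, B: False, A: False

  ((!E -> A) -> (P && D)) || ((!E -> !S) && (!P || S)) = True
    (!E -> A) -> (P && D) = False
      !E -> A = True
        !E = False
      P && D = False
    (!E -> !S) && (!P || S) = True
      !E -> !S = True
        !E = False
        !S = True
      !P || S = True
        !P = True
  (B <-> (D && S)) && !((!E || A)) = True
    B <-> (D && S) = True
      D && S = False
    !((!E || A)) = True
      !E || A = False
        !E = False
Both conjuncts True, so the formula holds.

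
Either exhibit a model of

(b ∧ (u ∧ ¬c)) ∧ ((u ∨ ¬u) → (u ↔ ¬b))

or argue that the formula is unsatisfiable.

Unsatisfiable

Case u = True: the formula simplifies to (b ∧ ¬c) ∧ ¬b.
  b = True: the conjunct ¬b is False.
  b = False: the conjunct b is False.
Case u = False: the conjunct u is False.
Both cases fail — unsatisfiable.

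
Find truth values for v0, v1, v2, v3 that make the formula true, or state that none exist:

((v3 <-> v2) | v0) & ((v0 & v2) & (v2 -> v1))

v0 = True, v1 = True, v2 = True, v3 = False

  (v3 <-> v2) | v0 = True
    v3 <-> v2 = False
  (v0 & v2) & (v2 -> v1) = True
    v0 & v2 = True
    v2 -> v1 = True
Both conjuncts True, so the formula holds.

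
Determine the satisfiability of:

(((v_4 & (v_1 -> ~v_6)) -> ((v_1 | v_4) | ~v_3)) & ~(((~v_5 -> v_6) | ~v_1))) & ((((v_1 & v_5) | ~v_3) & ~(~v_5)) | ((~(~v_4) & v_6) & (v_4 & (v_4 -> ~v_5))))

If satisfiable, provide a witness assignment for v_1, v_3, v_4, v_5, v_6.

Case v_6 = True: the conjunct ~(((~v_5 -> v_6) | ~v_1)) becomes ~((True | ~v_1)) = False.
Case v_6 = False: the formula simplifies to ((v_4 -> ((v_1 | v_4) | ~v_3)) & ~((v_5 | ~v_1))) & (((v_1 & v_5) | ~v_3) & ~(~v_5)).
  v_5 = True: the conjunct ~((v_5 | ~v_1)) becomes ~((True | ~v_1)) = False.
  v_5 = False: the conjunct ~(~v_5) becomes ~(~False) = False.
Both cases fail — unsatisfiable.

Unsatisfiable — no assignment works.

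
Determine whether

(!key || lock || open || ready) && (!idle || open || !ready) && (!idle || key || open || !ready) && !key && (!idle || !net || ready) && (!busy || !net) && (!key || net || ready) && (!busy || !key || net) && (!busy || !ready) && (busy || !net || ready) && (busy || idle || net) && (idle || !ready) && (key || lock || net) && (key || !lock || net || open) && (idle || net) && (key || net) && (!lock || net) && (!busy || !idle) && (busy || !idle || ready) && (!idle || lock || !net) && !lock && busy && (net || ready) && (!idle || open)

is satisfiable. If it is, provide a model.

UNSATISFIABLE

Case busy = True:
  (!key) forces key = False.
  (!busy || !net) forces net = False.
  Clause (key || net) is falsified — contradiction.
Case busy = False:
  Clause (busy) is falsified — contradiction.
Both cases fail, so the formula is unsatisfiable.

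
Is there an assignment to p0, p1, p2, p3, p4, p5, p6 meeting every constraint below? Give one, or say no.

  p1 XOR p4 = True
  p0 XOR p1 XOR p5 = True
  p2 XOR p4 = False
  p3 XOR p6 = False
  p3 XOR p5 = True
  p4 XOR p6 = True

p0: False; p1: True; p2: False; p3: True; p4: False; p5: False; p6: True

p1 XOR p4 = T XOR F = True ✓
p0 XOR p1 XOR p5 = F XOR T XOR F = True ✓
p2 XOR p4 = F XOR F = False ✓
p3 XOR p6 = T XOR T = False ✓
p3 XOR p5 = T XOR F = True ✓
p4 XOR p6 = F XOR T = True ✓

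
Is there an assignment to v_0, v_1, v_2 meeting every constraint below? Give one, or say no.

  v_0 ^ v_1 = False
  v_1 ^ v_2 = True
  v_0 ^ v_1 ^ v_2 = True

v_0 = False, v_1 = False, v_2 = True

v_0 ^ v_1 = F ^ F = False ✓
v_1 ^ v_2 = F ^ T = True ✓
v_0 ^ v_1 ^ v_2 = F ^ F ^ T = True ✓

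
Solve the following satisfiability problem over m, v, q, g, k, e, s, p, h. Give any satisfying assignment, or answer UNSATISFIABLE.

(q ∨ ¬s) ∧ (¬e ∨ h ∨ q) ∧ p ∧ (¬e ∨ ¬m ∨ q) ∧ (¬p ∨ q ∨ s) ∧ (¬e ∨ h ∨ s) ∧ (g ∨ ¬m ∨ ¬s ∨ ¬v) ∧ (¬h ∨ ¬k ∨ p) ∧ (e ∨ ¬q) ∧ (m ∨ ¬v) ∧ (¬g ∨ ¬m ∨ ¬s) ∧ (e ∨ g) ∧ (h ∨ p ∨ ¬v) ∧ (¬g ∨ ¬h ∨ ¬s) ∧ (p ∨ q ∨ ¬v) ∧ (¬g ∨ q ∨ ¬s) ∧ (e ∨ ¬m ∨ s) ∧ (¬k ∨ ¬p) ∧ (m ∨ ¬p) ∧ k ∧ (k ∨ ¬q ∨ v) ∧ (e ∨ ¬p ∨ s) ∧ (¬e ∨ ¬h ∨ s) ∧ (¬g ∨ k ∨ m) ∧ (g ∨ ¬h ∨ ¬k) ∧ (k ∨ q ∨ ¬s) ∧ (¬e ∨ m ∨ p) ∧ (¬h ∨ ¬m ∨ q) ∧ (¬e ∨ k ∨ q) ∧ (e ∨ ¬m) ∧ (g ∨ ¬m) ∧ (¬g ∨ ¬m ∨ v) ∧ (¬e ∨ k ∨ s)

Case k = True:
  (p) forces p = True.
  Clause (¬k ∨ ¬p) is falsified — contradiction.
Case k = False:
  Clause (k) is falsified — contradiction.
Both cases fail, so the formula is unsatisfiable.

The formula is unsatisfiable.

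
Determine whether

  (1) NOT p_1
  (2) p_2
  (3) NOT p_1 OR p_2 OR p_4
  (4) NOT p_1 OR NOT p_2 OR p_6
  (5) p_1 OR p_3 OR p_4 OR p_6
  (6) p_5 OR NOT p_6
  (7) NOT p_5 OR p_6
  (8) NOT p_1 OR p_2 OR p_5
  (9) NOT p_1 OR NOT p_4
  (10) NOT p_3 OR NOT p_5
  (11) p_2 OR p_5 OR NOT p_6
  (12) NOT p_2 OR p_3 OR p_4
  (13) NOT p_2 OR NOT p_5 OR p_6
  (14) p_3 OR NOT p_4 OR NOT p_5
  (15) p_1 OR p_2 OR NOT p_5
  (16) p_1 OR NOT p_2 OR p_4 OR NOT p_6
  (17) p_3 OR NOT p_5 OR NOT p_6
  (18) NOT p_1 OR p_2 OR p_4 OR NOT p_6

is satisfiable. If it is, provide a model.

p_1 = False; p_2 = True; p_3 = False; p_4 = True; p_5 = False; p_6 = False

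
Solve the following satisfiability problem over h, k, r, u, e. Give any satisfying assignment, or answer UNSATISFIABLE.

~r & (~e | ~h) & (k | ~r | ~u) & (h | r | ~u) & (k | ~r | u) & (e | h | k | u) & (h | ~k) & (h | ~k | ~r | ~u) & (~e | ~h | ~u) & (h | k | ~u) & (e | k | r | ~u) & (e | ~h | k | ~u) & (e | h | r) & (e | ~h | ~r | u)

h = False, k = False, r = False, u = False, e = True

Unit clause (~r) forces r = False.
Set h = False.
  then (h | r | ~u) forces u = False.
  then (h | ~k) forces k = False.
  then (e | h | r) forces e = True.
All clauses satisfied.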